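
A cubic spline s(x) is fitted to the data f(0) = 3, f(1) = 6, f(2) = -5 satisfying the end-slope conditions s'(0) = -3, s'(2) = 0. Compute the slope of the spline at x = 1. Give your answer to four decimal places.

-5.2500

Let m_i = s''(x_i). Step sizes h_i = 1, 1; slopes of the chords Δ_i = (y_(i+1) - y_i)/h_i = 3, -11.
  1·m_0 + 4·m_1 + 1·m_2 = 6(Δ_1 - Δ_0) = -84
Clamped end conditions give two more equations: 2h_0·m_0 + h_0·m_1 = 6(Δ_0 - s'(0)) = 36 and h_1·m_1 + 2h_1·m_2 = 6(s'(2) - Δ_1) = 66.
Solving: m_0 = 81/2, m_1 = -45, m_2 = 111/2.
On [1, 2], s'(x) = b_1 + 2c_1·(x - 1) + 3d_1·(x - 1)² with b_1 = Δ_1 - h_1(2m_1 + m_2)/6 = -21/4, c_1 = m_1/2 = -45/2, d_1 = (m_2 - m_1)/(6h_1) = 67/4. So s'(1) = -21/4.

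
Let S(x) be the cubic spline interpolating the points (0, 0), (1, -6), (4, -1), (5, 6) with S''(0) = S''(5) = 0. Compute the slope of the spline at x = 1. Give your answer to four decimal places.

With σ_i denoting the second derivative at x_i, h_i = 1, 3, 1, and Δ_i = (y_(i+1) − y_i)/h_i = -6, 5/3, 7:
  1·σ_0 + 8·σ_1 + 3·σ_2 = 6(Δ_1 - Δ_0) = 46
  3·σ_1 + 8·σ_2 + 1·σ_3 = 6(Δ_2 - Δ_1) = 32
Natural end conditions: σ_0 = σ_3 = 0.
Solving the tridiagonal system: σ_0 = 0, σ_1 = 272/55, σ_2 = 118/55, σ_3 = 0.
On [1, 4], S'(x) = b_1 + 2c_1·(x - 1) + 3d_1·(x - 1)² with b_1 = Δ_1 - h_1(2σ_1 + σ_2)/6 = -718/165, c_1 = σ_1/2 = 136/55, d_1 = (σ_2 - σ_1)/(6h_1) = -7/45. So S'(1) = -718/165.

-4.3515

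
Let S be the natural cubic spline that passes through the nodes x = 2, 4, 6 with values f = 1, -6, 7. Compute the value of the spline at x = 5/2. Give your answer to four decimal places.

-1.9219

Put m_i = S'' at the i-th knot. Here h = (2, 2) and Δ = (-7/2, 13/2), so the interior equations h_(i-1)·m_(i-1) + 2(h_(i-1)+h_i)·m_i + h_i·m_(i+1) = 6(Δ_i − Δ_(i-1)) read
  2·m_0 + 8·m_1 + 2·m_2 = 6(Δ_1 - Δ_0) = 60
Natural end conditions: m_0 = m_2 = 0.
Hence m_0 = 0, m_1 = 15/2, m_2 = 0.
On [2, 4], S(x) = 1 - 6·(x - 2) + 0·(x - 2)² + 5/8·(x - 2)³.
With (x - 2) = 1/2: S(5/2) = -123/64.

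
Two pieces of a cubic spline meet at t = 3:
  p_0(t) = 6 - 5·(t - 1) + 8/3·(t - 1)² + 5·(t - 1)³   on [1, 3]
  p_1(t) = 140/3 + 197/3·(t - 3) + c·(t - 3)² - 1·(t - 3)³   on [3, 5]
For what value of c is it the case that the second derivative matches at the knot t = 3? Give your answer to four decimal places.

32.6667

p_0''(t) = 16/3 + 30·(t - 1), so p_0''(3) = 196/3. On the right, p_1''(3) = 2c, so c = 98/3.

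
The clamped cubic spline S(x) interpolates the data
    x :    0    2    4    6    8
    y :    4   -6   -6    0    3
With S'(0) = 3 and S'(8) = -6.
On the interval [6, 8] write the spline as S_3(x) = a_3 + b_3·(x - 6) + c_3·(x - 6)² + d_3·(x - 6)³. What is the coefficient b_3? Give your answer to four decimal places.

4.2589

Let M_i = S''(x_i). Step sizes h_i = 2, 2, 2, 2; slopes of the chords Δ_i = (y_(i+1) - y_i)/h_i = -5, 0, 3, 3/2.
  2·M_0 + 8·M_1 + 2·M_2 = 6(Δ_1 - Δ_0) = 30
  2·M_1 + 8·M_2 + 2·M_3 = 6(Δ_2 - Δ_1) = 18
  2·M_2 + 8·M_3 + 2·M_4 = 6(Δ_3 - Δ_2) = -9
Clamped end conditions give two more equations: 2h_0·M_0 + h_0·M_1 = 6(Δ_0 - S'(0)) = -48 and h_3·M_3 + 2h_3·M_4 = 6(S'(8) - Δ_3) = -45.
Forward elimination and back-substitution give M_0 = -1779/112, M_1 = 435/56, M_2 = -3/16, M_3 = 111/56, M_4 = -1371/112.
On [6, 8], with S_3(x) = a_3 + b_3·(x - 6) + c_3·(x - 6)² + d_3·(x - 6)³: c_3 = M_3/2 = 111/112, d_3 = (M_4 - M_3)/(6h_3) = -531/448, b_3 = Δ_3 - h_3(2M_3 + M_4)/6 = 477/112.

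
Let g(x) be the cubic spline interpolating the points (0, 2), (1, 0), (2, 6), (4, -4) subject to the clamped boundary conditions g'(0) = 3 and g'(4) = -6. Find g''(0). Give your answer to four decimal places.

Let m_i = g''(x_i). Step sizes h_i = 1, 1, 2; slopes of the chords Δ_i = (y_(i+1) - y_i)/h_i = -2, 6, -5.
  1·m_0 + 4·m_1 + 1·m_2 = 6(Δ_1 - Δ_0) = 48
  1·m_1 + 6·m_2 + 2·m_3 = 6(Δ_2 - Δ_1) = -66
Clamped end conditions give two more equations: 2h_0·m_0 + h_0·m_1 = 6(Δ_0 - g'(0)) = -30 and h_2·m_2 + 2h_2·m_3 = 6(g'(4) - Δ_2) = -6.
Forward elimination and back-substitution give m_0 = -291/11, m_1 = 252/11, m_2 = -189/11, m_3 = 78/11.

-26.4545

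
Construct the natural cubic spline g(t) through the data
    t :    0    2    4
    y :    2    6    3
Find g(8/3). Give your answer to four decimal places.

Let m_i = g''(x_i). Step sizes h_i = 2, 2; slopes of the chords Δ_i = (y_(i+1) - y_i)/h_i = 2, -3/2.
  2·m_0 + 8·m_1 + 2·m_2 = 6(Δ_1 - Δ_0) = -21
Natural end conditions: m_0 = m_2 = 0.
Forward elimination and back-substitution give m_0 = 0, m_1 = -21/8, m_2 = 0.
On [2, 4], g(t) = 6 + 1/4·(t - 2) - 21/16·(t - 2)² + 7/32·(t - 2)³.
With (t - 2) = 2/3: g(8/3) = 305/54.

5.6481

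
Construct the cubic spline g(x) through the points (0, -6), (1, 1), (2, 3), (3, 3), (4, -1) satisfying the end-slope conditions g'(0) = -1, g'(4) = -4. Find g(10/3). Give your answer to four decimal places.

1.9524

Write m_i for g''(x_i). With h_i = 1, 1, 1, 1 and divided differences Δ_i = 7, 2, 0, -4, the continuity of g' gives the tridiagonal system
  1·m_0 + 4·m_1 + 1·m_2 = 6(Δ_1 - Δ_0) = -30
  1·m_1 + 4·m_2 + 1·m_3 = 6(Δ_2 - Δ_1) = -12
  1·m_2 + 4·m_3 + 1·m_4 = 6(Δ_3 - Δ_2) = -24
Clamped end conditions give two more equations: 2h_0·m_0 + h_0·m_1 = 6(Δ_0 - g'(0)) = 48 and h_3·m_3 + 2h_3·m_4 = 6(g'(4) - Δ_3) = 0.
Solving: m_0 = 225/7, m_1 = -114/7, m_2 = 3, m_3 = -54/7, m_4 = 27/7.
On [3, 4], g(x) = 3 - 29/14·(x - 3) - 27/7·(x - 3)² + 27/14·(x - 3)³.
With (x - 3) = 1/3: g(10/3) = 41/21.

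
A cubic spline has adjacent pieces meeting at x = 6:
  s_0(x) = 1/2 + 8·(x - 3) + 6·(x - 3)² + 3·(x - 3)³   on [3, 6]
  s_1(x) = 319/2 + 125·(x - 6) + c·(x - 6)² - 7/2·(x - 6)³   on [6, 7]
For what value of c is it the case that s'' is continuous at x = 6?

s_0''(x) = 12 + 18·(x - 3), so s_0''(6) = 66. On the right, s_1''(6) = 2c, so c = 33.

33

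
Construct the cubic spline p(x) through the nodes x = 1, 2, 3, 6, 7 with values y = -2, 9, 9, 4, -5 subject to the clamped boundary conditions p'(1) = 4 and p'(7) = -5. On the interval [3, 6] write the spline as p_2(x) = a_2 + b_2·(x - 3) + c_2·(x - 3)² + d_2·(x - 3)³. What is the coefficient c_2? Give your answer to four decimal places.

2.8596

Write m_i for p''(x_i). With h_i = 1, 1, 3, 1 and divided differences Δ_i = 11, 0, -5/3, -9, the continuity of p' gives the tridiagonal system
  1·m_0 + 4·m_1 + 1·m_2 = 6(Δ_1 - Δ_0) = -66
  1·m_1 + 8·m_2 + 3·m_3 = 6(Δ_2 - Δ_1) = -10
  3·m_2 + 8·m_3 + 1·m_4 = 6(Δ_3 - Δ_2) = -44
Clamped end conditions give two more equations: 2h_0·m_0 + h_0·m_1 = 6(Δ_0 - p'(1)) = 42 and h_3·m_3 + 2h_3·m_4 = 6(p'(7) - Δ_3) = 24.
Hence m_0 = 1952/57, m_1 = -1510/57, m_2 = 326/57, m_3 = -556/57, m_4 = 962/57.
On [3, 6], with p_2(x) = a_2 + b_2·(x - 3) + c_2·(x - 3)² + d_2·(x - 3)³: c_2 = m_2/2 = 163/57, d_2 = (m_3 - m_2)/(6h_2) = -49/57, b_2 = Δ_2 - h_2(2m_2 + m_3)/6 = -143/57.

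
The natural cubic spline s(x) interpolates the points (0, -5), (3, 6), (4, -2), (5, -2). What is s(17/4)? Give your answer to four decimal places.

Write σ_i for s''(x_i). With h_i = 3, 1, 1 and divided differences Δ_i = 11/3, -8, 0, the continuity of s' gives the tridiagonal system
  3·σ_0 + 8·σ_1 + 1·σ_2 = 6(Δ_1 - Δ_0) = -70
  1·σ_1 + 4·σ_2 + 1·σ_3 = 6(Δ_2 - Δ_1) = 48
Natural end conditions: σ_0 = σ_3 = 0.
Solving: σ_0 = 0, σ_1 = -328/31, σ_2 = 454/31, σ_3 = 0.
On [4, 5], s(x) = -2 - 454/93·(x - 4) + 227/31·(x - 4)² - 227/93·(x - 4)³.
With (x - 4) = 1/4: s(17/4) = -5557/1984.

-2.8009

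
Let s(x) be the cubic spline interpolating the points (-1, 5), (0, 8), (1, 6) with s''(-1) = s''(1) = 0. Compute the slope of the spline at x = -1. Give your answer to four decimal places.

4.2500

Put M_i = s'' at the i-th knot. Here h = (1, 1) and Δ = (3, -2), so the interior equations h_(i-1)·M_(i-1) + 2(h_(i-1)+h_i)·M_i + h_i·M_(i+1) = 6(Δ_i − Δ_(i-1)) read
  1·M_0 + 4·M_1 + 1·M_2 = 6(Δ_1 - Δ_0) = -30
Natural end conditions: M_0 = M_2 = 0.
Forward elimination and back-substitution give M_0 = 0, M_1 = -15/2, M_2 = 0.
On [-1, 0], s'(x) = b_0 + 2c_0·(x + 1) + 3d_0·(x + 1)² with b_0 = Δ_0 - h_0(2M_0 + M_1)/6 = 17/4, c_0 = M_0/2 = 0, d_0 = (M_1 - M_0)/(6h_0) = -5/4. So s'(-1) = 17/4.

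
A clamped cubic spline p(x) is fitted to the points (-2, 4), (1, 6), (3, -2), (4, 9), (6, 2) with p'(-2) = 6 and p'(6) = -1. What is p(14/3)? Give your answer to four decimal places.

Write M_i for p''(x_i). With h_i = 3, 2, 1, 2 and divided differences Δ_i = 2/3, -4, 11, -7/2, the continuity of p' gives the tridiagonal system
  3·M_0 + 10·M_1 + 2·M_2 = 6(Δ_1 - Δ_0) = -28
  2·M_1 + 6·M_2 + 1·M_3 = 6(Δ_2 - Δ_1) = 90
  1·M_2 + 6·M_3 + 2·M_4 = 6(Δ_3 - Δ_2) = -87
Clamped end conditions give two more equations: 2h_0·M_0 + h_0·M_1 = 6(Δ_0 - p'(-2)) = -32 and h_3·M_3 + 2h_3·M_4 = 6(p'(6) - Δ_3) = 15.
Forward elimination and back-substitution give M_0 = -979/453, M_1 = -958/151, M_2 = 6331/302, M_3 = -3487/151, M_4 = 9239/604.
On [4, 6], p(x) = 9 + 4105/604·(x - 4) - 3487/302·(x - 4)² + 7729/2416·(x - 4)³.
With (x - 4) = 2/3: p(14/3) = 38108/4077.

9.3471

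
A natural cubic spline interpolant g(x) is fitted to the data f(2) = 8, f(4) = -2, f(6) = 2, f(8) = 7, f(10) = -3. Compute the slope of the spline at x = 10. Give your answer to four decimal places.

Let m_i = g''(x_i). Step sizes h_i = 2, 2, 2, 2; slopes of the chords Δ_i = (y_(i+1) - y_i)/h_i = -5, 2, 5/2, -5.
  2·m_0 + 8·m_1 + 2·m_2 = 6(Δ_1 - Δ_0) = 42
  2·m_1 + 8·m_2 + 2·m_3 = 6(Δ_2 - Δ_1) = 3
  2·m_2 + 8·m_3 + 2·m_4 = 6(Δ_3 - Δ_2) = -45
Natural end conditions: m_0 = m_4 = 0.
Solving: m_0 = 0, m_1 = 573/112, m_2 = 15/28, m_3 = -645/112, m_4 = 0.
On [8, 10], g'(x) = b_3 + 2c_3·(x - 8) + 3d_3·(x - 8)² with b_3 = Δ_3 - h_3(2m_3 + m_4)/6 = -65/56, c_3 = m_3/2 = -645/224, d_3 = (m_4 - m_3)/(6h_3) = 215/448. So g'(10) = -775/112.

-6.9196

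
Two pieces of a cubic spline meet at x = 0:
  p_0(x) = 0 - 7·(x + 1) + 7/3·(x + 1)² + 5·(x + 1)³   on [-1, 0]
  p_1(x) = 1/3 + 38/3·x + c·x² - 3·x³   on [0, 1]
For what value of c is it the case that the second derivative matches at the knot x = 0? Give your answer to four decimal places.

p_0''(x) = 14/3 + 30·(x + 1), so p_0''(0) = 104/3. On the right, p_1''(0) = 2c, so c = 52/3.

17.3333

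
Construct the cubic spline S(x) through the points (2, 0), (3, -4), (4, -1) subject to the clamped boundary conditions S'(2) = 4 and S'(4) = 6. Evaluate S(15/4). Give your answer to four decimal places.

Put M_i = S'' at the i-th knot. Here h = (1, 1) and Δ = (-4, 3), so the interior equations h_(i-1)·M_(i-1) + 2(h_(i-1)+h_i)·M_i + h_i·M_(i+1) = 6(Δ_i − Δ_(i-1)) read
  1·M_0 + 4·M_1 + 1·M_2 = 6(Δ_1 - Δ_0) = 42
Clamped end conditions give two more equations: 2h_0·M_0 + h_0·M_1 = 6(Δ_0 - S'(2)) = -48 and h_1·M_1 + 2h_1·M_2 = 6(S'(4) - Δ_1) = 18.
Hence M_0 = -67/2, M_1 = 19, M_2 = -1/2.
On [3, 4], S(x) = -4 - 13/4·(x - 3) + 19/2·(x - 3)² - 13/4·(x - 3)³.
With (x - 3) = 3/4: S(15/4) = -631/256.

-2.4648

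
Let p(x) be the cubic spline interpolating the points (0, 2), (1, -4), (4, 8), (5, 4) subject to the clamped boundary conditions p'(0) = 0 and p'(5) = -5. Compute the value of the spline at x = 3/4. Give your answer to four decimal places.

-2.3326

With m_i denoting the second derivative at x_i, h_i = 1, 3, 1, and Δ_i = (y_(i+1) − y_i)/h_i = -6, 4, -4:
  1·m_0 + 8·m_1 + 3·m_2 = 6(Δ_1 - Δ_0) = 60
  3·m_1 + 8·m_2 + 1·m_3 = 6(Δ_2 - Δ_1) = -48
Clamped end conditions give two more equations: 2h_0·m_0 + h_0·m_1 = 6(Δ_0 - p'(0)) = -36 and h_2·m_2 + 2h_2·m_3 = 6(p'(5) - Δ_2) = -6.
Solving: m_0 = -538/21, m_1 = 320/21, m_2 = -254/21, m_3 = 64/21.
On [0, 1], p(x) = 2 + 0·x - 269/21·x² + 143/21·x³.
With x = 3/4: p(3/4) = -1045/448.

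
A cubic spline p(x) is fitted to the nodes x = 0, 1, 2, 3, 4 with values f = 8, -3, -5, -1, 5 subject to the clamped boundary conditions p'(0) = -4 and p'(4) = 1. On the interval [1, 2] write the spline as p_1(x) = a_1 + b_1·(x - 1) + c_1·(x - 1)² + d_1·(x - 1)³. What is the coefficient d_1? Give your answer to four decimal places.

Put m_i = p'' at the i-th knot. Here h = (1, 1, 1, 1) and Δ = (-11, -2, 4, 6), so the interior equations h_(i-1)·m_(i-1) + 2(h_(i-1)+h_i)·m_i + h_i·m_(i+1) = 6(Δ_i − Δ_(i-1)) read
  1·m_0 + 4·m_1 + 1·m_2 = 6(Δ_1 - Δ_0) = 54
  1·m_1 + 4·m_2 + 1·m_3 = 6(Δ_2 - Δ_1) = 36
  1·m_2 + 4·m_3 + 1·m_4 = 6(Δ_3 - Δ_2) = 12
Clamped end conditions give two more equations: 2h_0·m_0 + h_0·m_1 = 6(Δ_0 - p'(0)) = -42 and h_3·m_3 + 2h_3·m_4 = 6(p'(4) - Δ_3) = -30.
Forward elimination and back-substitution give m_0 = -220/7, m_1 = 146/7, m_2 = 2, m_3 = 50/7, m_4 = -130/7.
On [1, 2], with p_1(x) = a_1 + b_1·(x - 1) + c_1·(x - 1)² + d_1·(x - 1)³: c_1 = m_1/2 = 73/7, d_1 = (m_2 - m_1)/(6h_1) = -22/7, b_1 = Δ_1 - h_1(2m_1 + m_2)/6 = -65/7.

-3.1429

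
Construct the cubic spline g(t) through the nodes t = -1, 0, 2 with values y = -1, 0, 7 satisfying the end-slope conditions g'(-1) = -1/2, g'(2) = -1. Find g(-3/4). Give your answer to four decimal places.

-1.0586

With M_i denoting the second derivative at x_i, h_i = 1, 2, and Δ_i = (y_(i+1) − y_i)/h_i = 1, 7/2:
  1·M_0 + 6·M_1 + 2·M_2 = 6(Δ_1 - Δ_0) = 15
Clamped end conditions give two more equations: 2h_0·M_0 + h_0·M_1 = 6(Δ_0 - g'(-1)) = 9 and h_1·M_1 + 2h_1·M_2 = 6(g'(2) - Δ_1) = -27.
Solving: M_0 = 11/6, M_1 = 16/3, M_2 = -113/12.
On [-1, 0], g(t) = -1 - 1/2·(t + 1) + 11/12·(t + 1)² + 7/12·(t + 1)³.
With (t + 1) = 1/4: g(-3/4) = -271/256.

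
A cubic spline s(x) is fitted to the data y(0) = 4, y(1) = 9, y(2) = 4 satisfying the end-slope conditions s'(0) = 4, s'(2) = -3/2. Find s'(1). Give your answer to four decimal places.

-0.6250

Let M_i = s''(x_i). Step sizes h_i = 1, 1; slopes of the chords Δ_i = (y_(i+1) - y_i)/h_i = 5, -5.
  1·M_0 + 4·M_1 + 1·M_2 = 6(Δ_1 - Δ_0) = -60
Clamped end conditions give two more equations: 2h_0·M_0 + h_0·M_1 = 6(Δ_0 - s'(0)) = 6 and h_1·M_1 + 2h_1·M_2 = 6(s'(2) - Δ_1) = 21.
Solving the tridiagonal system: M_0 = 61/4, M_1 = -49/2, M_2 = 91/4.
On [1, 2], s'(x) = b_1 + 2c_1·(x - 1) + 3d_1·(x - 1)² with b_1 = Δ_1 - h_1(2M_1 + M_2)/6 = -5/8, c_1 = M_1/2 = -49/4, d_1 = (M_2 - M_1)/(6h_1) = 63/8. So s'(1) = -5/8.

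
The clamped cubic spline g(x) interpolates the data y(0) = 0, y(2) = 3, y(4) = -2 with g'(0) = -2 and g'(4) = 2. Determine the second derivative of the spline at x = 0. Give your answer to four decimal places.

9.2500

With M_i denoting the second derivative at x_i, h_i = 2, 2, and Δ_i = (y_(i+1) − y_i)/h_i = 3/2, -5/2:
  2·M_0 + 8·M_1 + 2·M_2 = 6(Δ_1 - Δ_0) = -24
Clamped end conditions give two more equations: 2h_0·M_0 + h_0·M_1 = 6(Δ_0 - g'(0)) = 21 and h_1·M_1 + 2h_1·M_2 = 6(g'(4) - Δ_1) = 27.
Hence M_0 = 37/4, M_1 = -8, M_2 = 43/4.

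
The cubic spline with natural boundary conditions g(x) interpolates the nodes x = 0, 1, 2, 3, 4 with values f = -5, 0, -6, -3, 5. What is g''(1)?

With σ_i denoting the second derivative at x_i, h_i = 1, 1, 1, 1, and Δ_i = (y_(i+1) − y_i)/h_i = 5, -6, 3, 8:
  1·σ_0 + 4·σ_1 + 1·σ_2 = 6(Δ_1 - Δ_0) = -66
  1·σ_1 + 4·σ_2 + 1·σ_3 = 6(Δ_2 - Δ_1) = 54
  1·σ_2 + 4·σ_3 + 1·σ_4 = 6(Δ_3 - Δ_2) = 30
Natural end conditions: σ_0 = σ_4 = 0.
Hence σ_0 = 0, σ_1 = -21, σ_2 = 18, σ_3 = 3, σ_4 = 0.

-21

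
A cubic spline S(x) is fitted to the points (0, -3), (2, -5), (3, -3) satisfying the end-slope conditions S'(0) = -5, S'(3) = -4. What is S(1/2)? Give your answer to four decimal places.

-5.0625

Put m_i = S'' at the i-th knot. Here h = (2, 1) and Δ = (-1, 2), so the interior equations h_(i-1)·m_(i-1) + 2(h_(i-1)+h_i)·m_i + h_i·m_(i+1) = 6(Δ_i − Δ_(i-1)) read
  2·m_0 + 6·m_1 + 1·m_2 = 6(Δ_1 - Δ_0) = 18
Clamped end conditions give two more equations: 2h_0·m_0 + h_0·m_1 = 6(Δ_0 - S'(0)) = 24 and h_1·m_1 + 2h_1·m_2 = 6(S'(3) - Δ_1) = -36.
Forward elimination and back-substitution give m_0 = 10/3, m_1 = 16/3, m_2 = -62/3.
On [0, 2], S(x) = -3 - 5·x + 5/3·x² + 1/6·x³.
With x = 1/2: S(1/2) = -81/16.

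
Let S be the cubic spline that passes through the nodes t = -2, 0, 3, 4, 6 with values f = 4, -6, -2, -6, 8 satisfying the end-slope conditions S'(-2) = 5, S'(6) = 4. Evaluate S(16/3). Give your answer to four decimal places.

3.1816

Write M_i for S''(x_i). With h_i = 2, 3, 1, 2 and divided differences Δ_i = -5, 4/3, -4, 7, the continuity of S' gives the tridiagonal system
  2·M_0 + 10·M_1 + 3·M_2 = 6(Δ_1 - Δ_0) = 38
  3·M_1 + 8·M_2 + 1·M_3 = 6(Δ_2 - Δ_1) = -32
  1·M_2 + 6·M_3 + 2·M_4 = 6(Δ_3 - Δ_2) = 66
Clamped end conditions give two more equations: 2h_0·M_0 + h_0·M_1 = 6(Δ_0 - S'(-2)) = -60 and h_3·M_3 + 2h_3·M_4 = 6(S'(6) - Δ_3) = -18.
Hence M_0 = -1393/68, M_1 = 373/34, M_2 = -1045/102, M_3 = 1739/102, M_4 = -2657/204.
On [4, 6], S(t) = -6 - 5/204·(t - 4) + 1739/204·(t - 4)² - 2045/816·(t - 4)³.
With (t - 4) = 4/3: S(16/3) = 4381/1377.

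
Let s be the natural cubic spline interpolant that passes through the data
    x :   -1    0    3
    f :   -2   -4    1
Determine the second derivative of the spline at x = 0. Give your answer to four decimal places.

2.7500

Put M_i = s'' at the i-th knot. Here h = (1, 3) and Δ = (-2, 5/3), so the interior equations h_(i-1)·M_(i-1) + 2(h_(i-1)+h_i)·M_i + h_i·M_(i+1) = 6(Δ_i − Δ_(i-1)) read
  1·M_0 + 8·M_1 + 3·M_2 = 6(Δ_1 - Δ_0) = 22
Natural end conditions: M_0 = M_2 = 0.
Hence M_0 = 0, M_1 = 11/4, M_2 = 0.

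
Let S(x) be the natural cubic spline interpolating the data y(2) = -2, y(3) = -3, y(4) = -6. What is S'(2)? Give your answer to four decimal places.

Write M_i for S''(x_i). With h_i = 1, 1 and divided differences Δ_i = -1, -3, the continuity of S' gives the tridiagonal system
  1·M_0 + 4·M_1 + 1·M_2 = 6(Δ_1 - Δ_0) = -12
Natural end conditions: M_0 = M_2 = 0.
Solving: M_0 = 0, M_1 = -3, M_2 = 0.
On [2, 3], S'(x) = b_0 + 2c_0·(x - 2) + 3d_0·(x - 2)² with b_0 = Δ_0 - h_0(2M_0 + M_1)/6 = -1/2, c_0 = M_0/2 = 0, d_0 = (M_1 - M_0)/(6h_0) = -1/2. So S'(2) = -1/2.

-0.5000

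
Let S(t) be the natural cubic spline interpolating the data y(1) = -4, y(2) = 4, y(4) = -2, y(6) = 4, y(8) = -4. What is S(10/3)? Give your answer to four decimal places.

Write M_i for S''(x_i). With h_i = 1, 2, 2, 2 and divided differences Δ_i = 8, -3, 3, -4, the continuity of S' gives the tridiagonal system
  1·M_0 + 6·M_1 + 2·M_2 = 6(Δ_1 - Δ_0) = -66
  2·M_1 + 8·M_2 + 2·M_3 = 6(Δ_2 - Δ_1) = 36
  2·M_2 + 8·M_3 + 2·M_4 = 6(Δ_3 - Δ_2) = -42
Natural end conditions: M_0 = M_4 = 0.
Forward elimination and back-substitution give M_0 = 0, M_1 = -588/41, M_2 = 411/41, M_3 = -318/41, M_4 = 0.
On [2, 4], S(t) = 4 + 132/41·(t - 2) - 294/41·(t - 2)² + 333/164·(t - 2)³.
With (t - 2) = 4/3: S(10/3) = 44/123.

0.3577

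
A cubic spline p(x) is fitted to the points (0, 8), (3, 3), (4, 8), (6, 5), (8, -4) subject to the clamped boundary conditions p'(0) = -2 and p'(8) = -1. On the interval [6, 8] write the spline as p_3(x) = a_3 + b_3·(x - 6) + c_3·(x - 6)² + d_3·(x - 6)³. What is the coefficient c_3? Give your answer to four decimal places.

-1.0375

Write M_i for p''(x_i). With h_i = 3, 1, 2, 2 and divided differences Δ_i = -5/3, 5, -3/2, -9/2, the continuity of p' gives the tridiagonal system
  3·M_0 + 8·M_1 + 1·M_2 = 6(Δ_1 - Δ_0) = 40
  1·M_1 + 6·M_2 + 2·M_3 = 6(Δ_2 - Δ_1) = -39
  2·M_2 + 8·M_3 + 2·M_4 = 6(Δ_3 - Δ_2) = -18
Clamped end conditions give two more equations: 2h_0·M_0 + h_0·M_1 = 6(Δ_0 - p'(0)) = 2 and h_3·M_3 + 2h_3·M_4 = 6(p'(8) - Δ_3) = 21.
Forward elimination and back-substitution give M_0 = -769/240, M_1 = 283/40, M_2 = -559/80, M_3 = -83/40, M_4 = 503/80.
On [6, 8], with p_3(x) = a_3 + b_3·(x - 6) + c_3·(x - 6)² + d_3·(x - 6)³: c_3 = M_3/2 = -83/80, d_3 = (M_4 - M_3)/(6h_3) = 223/320, b_3 = Δ_3 - h_3(2M_3 + M_4)/6 = -417/80.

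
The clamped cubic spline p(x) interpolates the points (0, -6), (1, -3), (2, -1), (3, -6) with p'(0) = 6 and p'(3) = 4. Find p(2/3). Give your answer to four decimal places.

With M_i denoting the second derivative at x_i, h_i = 1, 1, 1, and Δ_i = (y_(i+1) − y_i)/h_i = 3, 2, -5:
  1·M_0 + 4·M_1 + 1·M_2 = 6(Δ_1 - Δ_0) = -6
  1·M_1 + 4·M_2 + 1·M_3 = 6(Δ_2 - Δ_1) = -42
Clamped end conditions give two more equations: 2h_0·M_0 + h_0·M_1 = 6(Δ_0 - p'(0)) = -18 and h_2·M_2 + 2h_2·M_3 = 6(p'(3) - Δ_2) = 54.
Hence M_0 = -188/15, M_1 = 106/15, M_2 = -326/15, M_3 = 568/15.
On [0, 1], p(x) = -6 + 6·x - 94/15·x² + 49/15·x³.
With x = 2/3: p(2/3) = -1546/405.

-3.8173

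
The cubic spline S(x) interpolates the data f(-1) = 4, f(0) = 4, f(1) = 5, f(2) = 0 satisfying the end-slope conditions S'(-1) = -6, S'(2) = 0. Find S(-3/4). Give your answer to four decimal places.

3.0063

Let m_i = S''(x_i). Step sizes h_i = 1, 1, 1; slopes of the chords Δ_i = (y_(i+1) - y_i)/h_i = 0, 1, -5.
  1·m_0 + 4·m_1 + 1·m_2 = 6(Δ_1 - Δ_0) = 6
  1·m_1 + 4·m_2 + 1·m_3 = 6(Δ_2 - Δ_1) = -36
Clamped end conditions give two more equations: 2h_0·m_0 + h_0·m_1 = 6(Δ_0 - S'(-1)) = 36 and h_2·m_2 + 2h_2·m_3 = 6(S'(2) - Δ_2) = 30.
Forward elimination and back-substitution give m_0 = 88/5, m_1 = 4/5, m_2 = -74/5, m_3 = 112/5.
On [-1, 0], S(x) = 4 - 6·(x + 1) + 44/5·(x + 1)² - 14/5·(x + 1)³.
With (x + 1) = 1/4: S(-3/4) = 481/160.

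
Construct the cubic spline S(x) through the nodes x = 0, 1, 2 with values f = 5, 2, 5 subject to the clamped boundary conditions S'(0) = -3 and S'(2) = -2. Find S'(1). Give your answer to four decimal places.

Put σ_i = S'' at the i-th knot. Here h = (1, 1) and Δ = (-3, 3), so the interior equations h_(i-1)·σ_(i-1) + 2(h_(i-1)+h_i)·σ_i + h_i·σ_(i+1) = 6(Δ_i − Δ_(i-1)) read
  1·σ_0 + 4·σ_1 + 1·σ_2 = 6(Δ_1 - Δ_0) = 36
Clamped end conditions give two more equations: 2h_0·σ_0 + h_0·σ_1 = 6(Δ_0 - S'(0)) = 0 and h_1·σ_1 + 2h_1·σ_2 = 6(S'(2) - Δ_1) = -30.
Forward elimination and back-substitution give σ_0 = -17/2, σ_1 = 17, σ_2 = -47/2.
On [1, 2], S'(x) = b_1 + 2c_1·(x - 1) + 3d_1·(x - 1)² with b_1 = Δ_1 - h_1(2σ_1 + σ_2)/6 = 5/4, c_1 = σ_1/2 = 17/2, d_1 = (σ_2 - σ_1)/(6h_1) = -27/4. So S'(1) = 5/4.

1.2500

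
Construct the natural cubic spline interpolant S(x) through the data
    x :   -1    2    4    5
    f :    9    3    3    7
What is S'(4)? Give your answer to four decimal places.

2.7143

With σ_i denoting the second derivative at x_i, h_i = 3, 2, 1, and Δ_i = (y_(i+1) − y_i)/h_i = -2, 0, 4:
  3·σ_0 + 10·σ_1 + 2·σ_2 = 6(Δ_1 - Δ_0) = 12
  2·σ_1 + 6·σ_2 + 1·σ_3 = 6(Δ_2 - Δ_1) = 24
Natural end conditions: σ_0 = σ_3 = 0.
Forward elimination and back-substitution give σ_0 = 0, σ_1 = 3/7, σ_2 = 27/7, σ_3 = 0.
On [4, 5], S'(x) = b_2 + 2c_2·(x - 4) + 3d_2·(x - 4)² with b_2 = Δ_2 - h_2(2σ_2 + σ_3)/6 = 19/7, c_2 = σ_2/2 = 27/14, d_2 = (σ_3 - σ_2)/(6h_2) = -9/14. So S'(4) = 19/7.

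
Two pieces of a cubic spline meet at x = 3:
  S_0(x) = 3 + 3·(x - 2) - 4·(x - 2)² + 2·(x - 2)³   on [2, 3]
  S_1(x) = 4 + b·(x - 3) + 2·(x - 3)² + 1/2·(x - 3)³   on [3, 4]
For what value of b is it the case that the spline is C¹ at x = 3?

1

S_0'(x) = 3 - 8·(x - 2) + 6·(x - 2)², so S_0'(3) = 1. On the right, S_1'(3) = b, so b = 1.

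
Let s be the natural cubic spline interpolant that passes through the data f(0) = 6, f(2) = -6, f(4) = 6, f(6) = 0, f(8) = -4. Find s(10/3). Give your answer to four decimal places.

2.2963

Write m_i for s''(x_i). With h_i = 2, 2, 2, 2 and divided differences Δ_i = -6, 6, -3, -2, the continuity of s' gives the tridiagonal system
  2·m_0 + 8·m_1 + 2·m_2 = 6(Δ_1 - Δ_0) = 72
  2·m_1 + 8·m_2 + 2·m_3 = 6(Δ_2 - Δ_1) = -54
  2·m_2 + 8·m_3 + 2·m_4 = 6(Δ_3 - Δ_2) = 6
Natural end conditions: m_0 = m_4 = 0.
Solving: m_0 = 0, m_1 = 93/8, m_2 = -21/2, m_3 = 27/8, m_4 = 0.
On [2, 4], s(t) = -6 + 7/4·(t - 2) + 93/16·(t - 2)² - 59/32·(t - 2)³.
With (t - 2) = 4/3: s(10/3) = 62/27.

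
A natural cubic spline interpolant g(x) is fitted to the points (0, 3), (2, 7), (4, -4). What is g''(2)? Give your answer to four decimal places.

-5.6250

With m_i denoting the second derivative at x_i, h_i = 2, 2, and Δ_i = (y_(i+1) − y_i)/h_i = 2, -11/2:
  2·m_0 + 8·m_1 + 2·m_2 = 6(Δ_1 - Δ_0) = -45
Natural end conditions: m_0 = m_2 = 0.
Forward elimination and back-substitution give m_0 = 0, m_1 = -45/8, m_2 = 0.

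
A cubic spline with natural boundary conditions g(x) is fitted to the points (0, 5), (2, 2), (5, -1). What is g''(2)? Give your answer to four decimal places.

Write M_i for g''(x_i). With h_i = 2, 3 and divided differences Δ_i = -3/2, -1, the continuity of g' gives the tridiagonal system
  2·M_0 + 10·M_1 + 3·M_2 = 6(Δ_1 - Δ_0) = 3
Natural end conditions: M_0 = M_2 = 0.
Solving the tridiagonal system: M_0 = 0, M_1 = 3/10, M_2 = 0.

0.3000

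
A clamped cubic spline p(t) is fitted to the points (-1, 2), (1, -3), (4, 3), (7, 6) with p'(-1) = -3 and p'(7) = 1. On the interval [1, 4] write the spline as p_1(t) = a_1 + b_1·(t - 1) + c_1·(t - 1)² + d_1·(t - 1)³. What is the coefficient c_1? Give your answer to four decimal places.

1.6711

With M_i denoting the second derivative at x_i, h_i = 2, 3, 3, and Δ_i = (y_(i+1) − y_i)/h_i = -5/2, 2, 1:
  2·M_0 + 10·M_1 + 3·M_2 = 6(Δ_1 - Δ_0) = 27
  3·M_1 + 12·M_2 + 3·M_3 = 6(Δ_2 - Δ_1) = -6
Clamped end conditions give two more equations: 2h_0·M_0 + h_0·M_1 = 6(Δ_0 - p'(-1)) = 3 and h_2·M_2 + 2h_2·M_3 = 6(p'(7) - Δ_2) = 0.
Solving: M_0 = -35/38, M_1 = 127/38, M_2 = -29/19, M_3 = 29/38.
On [1, 4], with p_1(t) = a_1 + b_1·(t - 1) + c_1·(t - 1)² + d_1·(t - 1)³: c_1 = M_1/2 = 127/76, d_1 = (M_2 - M_1)/(6h_1) = -185/684, b_1 = Δ_1 - h_1(2M_1 + M_2)/6 = -11/19.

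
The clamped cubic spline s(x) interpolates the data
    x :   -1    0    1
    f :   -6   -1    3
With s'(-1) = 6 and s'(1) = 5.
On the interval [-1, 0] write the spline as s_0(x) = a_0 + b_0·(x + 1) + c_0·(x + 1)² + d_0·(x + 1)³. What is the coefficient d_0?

0

Put M_i = s'' at the i-th knot. Here h = (1, 1) and Δ = (5, 4), so the interior equations h_(i-1)·M_(i-1) + 2(h_(i-1)+h_i)·M_i + h_i·M_(i+1) = 6(Δ_i − Δ_(i-1)) read
  1·M_0 + 4·M_1 + 1·M_2 = 6(Δ_1 - Δ_0) = -6
Clamped end conditions give two more equations: 2h_0·M_0 + h_0·M_1 = 6(Δ_0 - s'(-1)) = -6 and h_1·M_1 + 2h_1·M_2 = 6(s'(1) - Δ_1) = 6.
Forward elimination and back-substitution give M_0 = -2, M_1 = -2, M_2 = 4.
On [-1, 0], with s_0(x) = a_0 + b_0·(x + 1) + c_0·(x + 1)² + d_0·(x + 1)³: c_0 = M_0/2 = -1, d_0 = (M_1 - M_0)/(6h_0) = 0, b_0 = Δ_0 - h_0(2M_0 + M_1)/6 = 6.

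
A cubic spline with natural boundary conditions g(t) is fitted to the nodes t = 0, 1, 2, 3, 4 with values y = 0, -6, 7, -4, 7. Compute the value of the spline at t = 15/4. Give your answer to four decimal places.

With M_i denoting the second derivative at x_i, h_i = 1, 1, 1, 1, and Δ_i = (y_(i+1) − y_i)/h_i = -6, 13, -11, 11:
  1·M_0 + 4·M_1 + 1·M_2 = 6(Δ_1 - Δ_0) = 114
  1·M_1 + 4·M_2 + 1·M_3 = 6(Δ_2 - Δ_1) = -144
  1·M_2 + 4·M_3 + 1·M_4 = 6(Δ_3 - Δ_2) = 132
Natural end conditions: M_0 = M_4 = 0.
Forward elimination and back-substitution give M_0 = 0, M_1 = 1209/28, M_2 = -411/7, M_3 = 1335/28, M_4 = 0.
On [3, 4], g(t) = -4 - 137/28·(t - 3) + 1335/56·(t - 3)² - 445/56·(t - 3)³.
With (t - 3) = 3/4: g(15/4) = 8557/3584.

2.3876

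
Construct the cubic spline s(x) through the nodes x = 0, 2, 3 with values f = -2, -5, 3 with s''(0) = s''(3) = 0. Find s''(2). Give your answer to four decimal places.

9.5000

Put σ_i = s'' at the i-th knot. Here h = (2, 1) and Δ = (-3/2, 8), so the interior equations h_(i-1)·σ_(i-1) + 2(h_(i-1)+h_i)·σ_i + h_i·σ_(i+1) = 6(Δ_i − Δ_(i-1)) read
  2·σ_0 + 6·σ_1 + 1·σ_2 = 6(Δ_1 - Δ_0) = 57
Natural end conditions: σ_0 = σ_2 = 0.
Hence σ_0 = 0, σ_1 = 19/2, σ_2 = 0.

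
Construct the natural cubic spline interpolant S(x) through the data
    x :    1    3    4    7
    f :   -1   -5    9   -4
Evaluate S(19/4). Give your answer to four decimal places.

13.6669

Write M_i for S''(x_i). With h_i = 2, 1, 3 and divided differences Δ_i = -2, 14, -13/3, the continuity of S' gives the tridiagonal system
  2·M_0 + 6·M_1 + 1·M_2 = 6(Δ_1 - Δ_0) = 96
  1·M_1 + 8·M_2 + 3·M_3 = 6(Δ_2 - Δ_1) = -110
Natural end conditions: M_0 = M_3 = 0.
Hence M_0 = 0, M_1 = 878/47, M_2 = -756/47, M_3 = 0.
On [4, 7], S(x) = 9 + 1657/141·(x - 4) - 378/47·(x - 4)² + 42/47·(x - 4)³.
With (x - 4) = 3/4: S(19/4) = 20555/1504.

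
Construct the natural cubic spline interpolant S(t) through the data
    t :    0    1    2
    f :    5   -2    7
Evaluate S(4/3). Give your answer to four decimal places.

Write M_i for S''(x_i). With h_i = 1, 1 and divided differences Δ_i = -7, 9, the continuity of S' gives the tridiagonal system
  1·M_0 + 4·M_1 + 1·M_2 = 6(Δ_1 - Δ_0) = 96
Natural end conditions: M_0 = M_2 = 0.
Solving the tridiagonal system: M_0 = 0, M_1 = 24, M_2 = 0.
On [1, 2], S(t) = -2 + 1·(t - 1) + 12·(t - 1)² - 4·(t - 1)³.
With (t - 1) = 1/3: S(4/3) = -13/27.

-0.4815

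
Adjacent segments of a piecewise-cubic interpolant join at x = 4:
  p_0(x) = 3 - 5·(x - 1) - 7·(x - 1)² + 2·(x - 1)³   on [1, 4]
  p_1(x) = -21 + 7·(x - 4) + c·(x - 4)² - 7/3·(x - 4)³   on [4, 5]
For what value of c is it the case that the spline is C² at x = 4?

11

p_0''(x) = -14 + 12·(x - 1), so p_0''(4) = 22. On the right, p_1''(4) = 2c, so c = 11.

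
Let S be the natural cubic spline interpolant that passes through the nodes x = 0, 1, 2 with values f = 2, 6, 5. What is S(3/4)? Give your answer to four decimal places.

Write m_i for S''(x_i). With h_i = 1, 1 and divided differences Δ_i = 4, -1, the continuity of S' gives the tridiagonal system
  1·m_0 + 4·m_1 + 1·m_2 = 6(Δ_1 - Δ_0) = -30
Natural end conditions: m_0 = m_2 = 0.
Solving the tridiagonal system: m_0 = 0, m_1 = -15/2, m_2 = 0.
On [0, 1], S(x) = 2 + 21/4·x + 0·x² - 5/4·x³.
With x = 3/4: S(3/4) = 1385/256.

5.4102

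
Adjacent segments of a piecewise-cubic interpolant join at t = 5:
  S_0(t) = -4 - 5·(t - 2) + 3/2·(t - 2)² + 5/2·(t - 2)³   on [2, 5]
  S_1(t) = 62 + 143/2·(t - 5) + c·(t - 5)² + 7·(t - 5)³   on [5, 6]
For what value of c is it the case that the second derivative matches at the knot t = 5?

24

S_0''(t) = 3 + 15·(t - 2), so S_0''(5) = 48. On the right, S_1''(5) = 2c, so c = 24.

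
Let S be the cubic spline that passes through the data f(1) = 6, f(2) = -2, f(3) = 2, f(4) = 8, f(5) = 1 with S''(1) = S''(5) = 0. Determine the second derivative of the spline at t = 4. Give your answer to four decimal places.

-20.4643

Write σ_i for S''(x_i). With h_i = 1, 1, 1, 1 and divided differences Δ_i = -8, 4, 6, -7, the continuity of S' gives the tridiagonal system
  1·σ_0 + 4·σ_1 + 1·σ_2 = 6(Δ_1 - Δ_0) = 72
  1·σ_1 + 4·σ_2 + 1·σ_3 = 6(Δ_2 - Δ_1) = 12
  1·σ_2 + 4·σ_3 + 1·σ_4 = 6(Δ_3 - Δ_2) = -78
Natural end conditions: σ_0 = σ_4 = 0.
Solving the tridiagonal system: σ_0 = 0, σ_1 = 477/28, σ_2 = 27/7, σ_3 = -573/28, σ_4 = 0.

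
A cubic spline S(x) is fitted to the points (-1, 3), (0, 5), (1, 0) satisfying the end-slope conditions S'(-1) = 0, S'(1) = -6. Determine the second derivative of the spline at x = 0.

-15

Write σ_i for S''(x_i). With h_i = 1, 1 and divided differences Δ_i = 2, -5, the continuity of S' gives the tridiagonal system
  1·σ_0 + 4·σ_1 + 1·σ_2 = 6(Δ_1 - Δ_0) = -42
Clamped end conditions give two more equations: 2h_0·σ_0 + h_0·σ_1 = 6(Δ_0 - S'(-1)) = 12 and h_1·σ_1 + 2h_1·σ_2 = 6(S'(1) - Δ_1) = -6.
Hence σ_0 = 27/2, σ_1 = -15, σ_2 = 9/2.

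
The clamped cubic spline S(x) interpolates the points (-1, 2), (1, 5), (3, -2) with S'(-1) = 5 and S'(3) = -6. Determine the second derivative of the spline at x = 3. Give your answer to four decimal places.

-2.7500

Write M_i for S''(x_i). With h_i = 2, 2 and divided differences Δ_i = 3/2, -7/2, the continuity of S' gives the tridiagonal system
  2·M_0 + 8·M_1 + 2·M_2 = 6(Δ_1 - Δ_0) = -30
Clamped end conditions give two more equations: 2h_0·M_0 + h_0·M_1 = 6(Δ_0 - S'(-1)) = -21 and h_1·M_1 + 2h_1·M_2 = 6(S'(3) - Δ_1) = -15.
Hence M_0 = -17/4, M_1 = -2, M_2 = -11/4.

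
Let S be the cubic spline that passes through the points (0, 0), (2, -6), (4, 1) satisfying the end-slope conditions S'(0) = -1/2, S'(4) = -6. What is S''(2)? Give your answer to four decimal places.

12.5000

Put m_i = S'' at the i-th knot. Here h = (2, 2) and Δ = (-3, 7/2), so the interior equations h_(i-1)·m_(i-1) + 2(h_(i-1)+h_i)·m_i + h_i·m_(i+1) = 6(Δ_i − Δ_(i-1)) read
  2·m_0 + 8·m_1 + 2·m_2 = 6(Δ_1 - Δ_0) = 39
Clamped end conditions give two more equations: 2h_0·m_0 + h_0·m_1 = 6(Δ_0 - S'(0)) = -15 and h_1·m_1 + 2h_1·m_2 = 6(S'(4) - Δ_1) = -57.
Solving the tridiagonal system: m_0 = -10, m_1 = 25/2, m_2 = -41/2.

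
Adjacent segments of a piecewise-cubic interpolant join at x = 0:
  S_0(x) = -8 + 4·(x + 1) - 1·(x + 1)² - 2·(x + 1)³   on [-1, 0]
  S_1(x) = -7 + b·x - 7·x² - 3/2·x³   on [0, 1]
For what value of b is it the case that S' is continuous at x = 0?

-4

S_0'(x) = 4 - 2·(x + 1) - 6·(x + 1)², so S_0'(0) = -4. On the right, S_1'(0) = b, so b = -4.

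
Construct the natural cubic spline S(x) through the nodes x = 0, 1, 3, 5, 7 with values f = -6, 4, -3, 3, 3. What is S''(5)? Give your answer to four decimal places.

-4.8293

With M_i denoting the second derivative at x_i, h_i = 1, 2, 2, 2, and Δ_i = (y_(i+1) − y_i)/h_i = 10, -7/2, 3, 0:
  1·M_0 + 6·M_1 + 2·M_2 = 6(Δ_1 - Δ_0) = -81
  2·M_1 + 8·M_2 + 2·M_3 = 6(Δ_2 - Δ_1) = 39
  2·M_2 + 8·M_3 + 2·M_4 = 6(Δ_3 - Δ_2) = -18
Natural end conditions: M_0 = M_4 = 0.
Solving: M_0 = 0, M_1 = -1389/82, M_2 = 423/41, M_3 = -198/41, M_4 = 0.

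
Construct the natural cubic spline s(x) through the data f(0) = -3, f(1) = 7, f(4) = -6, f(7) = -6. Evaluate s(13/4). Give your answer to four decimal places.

Put M_i = s'' at the i-th knot. Here h = (1, 3, 3) and Δ = (10, -13/3, 0), so the interior equations h_(i-1)·M_(i-1) + 2(h_(i-1)+h_i)·M_i + h_i·M_(i+1) = 6(Δ_i − Δ_(i-1)) read
  1·M_0 + 8·M_1 + 3·M_2 = 6(Δ_1 - Δ_0) = -86
  3·M_1 + 12·M_2 + 3·M_3 = 6(Δ_2 - Δ_1) = 26
Natural end conditions: M_0 = M_3 = 0.
Forward elimination and back-substitution give M_0 = 0, M_1 = -370/29, M_2 = 466/87, M_3 = 0.
On [1, 4], s(x) = 7 + 500/87·(x - 1) - 185/29·(x - 1)² + 788/783·(x - 1)³.
With (x - 1) = 9/4: s(13/4) = -209/232.

-0.9009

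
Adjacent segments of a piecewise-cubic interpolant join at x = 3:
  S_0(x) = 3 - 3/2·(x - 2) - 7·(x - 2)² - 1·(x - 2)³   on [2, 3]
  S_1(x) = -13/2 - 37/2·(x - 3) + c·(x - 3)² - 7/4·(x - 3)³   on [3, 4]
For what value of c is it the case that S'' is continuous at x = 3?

-10

S_0''(x) = -14 - 6·(x - 2), so S_0''(3) = -20. On the right, S_1''(3) = 2c, so c = -10.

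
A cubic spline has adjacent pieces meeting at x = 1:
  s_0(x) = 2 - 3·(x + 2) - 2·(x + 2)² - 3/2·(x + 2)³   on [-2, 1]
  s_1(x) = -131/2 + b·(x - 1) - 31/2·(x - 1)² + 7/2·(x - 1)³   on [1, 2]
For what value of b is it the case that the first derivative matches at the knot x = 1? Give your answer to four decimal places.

s_0'(x) = -3 - 4·(x + 2) - 9/2·(x + 2)², so s_0'(1) = -111/2. On the right, s_1'(1) = b, so b = -111/2.

-55.5000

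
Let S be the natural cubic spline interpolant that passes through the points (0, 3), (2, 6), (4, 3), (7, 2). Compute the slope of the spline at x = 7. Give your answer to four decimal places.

0.2719

Put M_i = S'' at the i-th knot. Here h = (2, 2, 3) and Δ = (3/2, -3/2, -1/3), so the interior equations h_(i-1)·M_(i-1) + 2(h_(i-1)+h_i)·M_i + h_i·M_(i+1) = 6(Δ_i − Δ_(i-1)) read
  2·M_0 + 8·M_1 + 2·M_2 = 6(Δ_1 - Δ_0) = -18
  2·M_1 + 10·M_2 + 3·M_3 = 6(Δ_2 - Δ_1) = 7
Natural end conditions: M_0 = M_3 = 0.
Solving: M_0 = 0, M_1 = -97/38, M_2 = 23/19, M_3 = 0.
On [4, 7], S'(x) = b_2 + 2c_2·(x - 4) + 3d_2·(x - 4)² with b_2 = Δ_2 - h_2(2M_2 + M_3)/6 = -88/57, c_2 = M_2/2 = 23/38, d_2 = (M_3 - M_2)/(6h_2) = -23/342. So S'(7) = 31/114.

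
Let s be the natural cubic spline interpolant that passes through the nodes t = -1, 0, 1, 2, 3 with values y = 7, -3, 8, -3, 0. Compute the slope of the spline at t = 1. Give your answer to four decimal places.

0.8750

With M_i denoting the second derivative at x_i, h_i = 1, 1, 1, 1, and Δ_i = (y_(i+1) − y_i)/h_i = -10, 11, -11, 3:
  1·M_0 + 4·M_1 + 1·M_2 = 6(Δ_1 - Δ_0) = 126
  1·M_1 + 4·M_2 + 1·M_3 = 6(Δ_2 - Δ_1) = -132
  1·M_2 + 4·M_3 + 1·M_4 = 6(Δ_3 - Δ_2) = 84
Natural end conditions: M_0 = M_4 = 0.
Solving the tridiagonal system: M_0 = 0, M_1 = 1251/28, M_2 = -369/7, M_3 = 957/28, M_4 = 0.
On [1, 2], s'(t) = b_2 + 2c_2·(t - 1) + 3d_2·(t - 1)² with b_2 = Δ_2 - h_2(2M_2 + M_3)/6 = 7/8, c_2 = M_2/2 = -369/14, d_2 = (M_3 - M_2)/(6h_2) = 811/56. So s'(1) = 7/8.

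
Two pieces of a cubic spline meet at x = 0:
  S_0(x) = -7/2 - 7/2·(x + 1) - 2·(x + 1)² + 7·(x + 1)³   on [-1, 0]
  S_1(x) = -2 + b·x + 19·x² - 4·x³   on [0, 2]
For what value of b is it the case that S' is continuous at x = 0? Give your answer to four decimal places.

S_0'(x) = -7/2 - 4·(x + 1) + 21·(x + 1)², so S_0'(0) = 27/2. On the right, S_1'(0) = b, so b = 27/2.

13.5000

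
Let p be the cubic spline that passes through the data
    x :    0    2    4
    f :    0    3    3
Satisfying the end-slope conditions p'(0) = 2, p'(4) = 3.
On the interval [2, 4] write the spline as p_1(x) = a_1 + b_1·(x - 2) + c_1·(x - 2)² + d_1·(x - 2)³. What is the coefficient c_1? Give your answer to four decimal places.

-1.3750

Put σ_i = p'' at the i-th knot. Here h = (2, 2) and Δ = (3/2, 0), so the interior equations h_(i-1)·σ_(i-1) + 2(h_(i-1)+h_i)·σ_i + h_i·σ_(i+1) = 6(Δ_i − Δ_(i-1)) read
  2·σ_0 + 8·σ_1 + 2·σ_2 = 6(Δ_1 - Δ_0) = -9
Clamped end conditions give two more equations: 2h_0·σ_0 + h_0·σ_1 = 6(Δ_0 - p'(0)) = -3 and h_1·σ_1 + 2h_1·σ_2 = 6(p'(4) - Δ_1) = 18.
Solving the tridiagonal system: σ_0 = 5/8, σ_1 = -11/4, σ_2 = 47/8.
On [2, 4], with p_1(x) = a_1 + b_1·(x - 2) + c_1·(x - 2)² + d_1·(x - 2)³: c_1 = σ_1/2 = -11/8, d_1 = (σ_2 - σ_1)/(6h_1) = 23/32, b_1 = Δ_1 - h_1(2σ_1 + σ_2)/6 = -1/8.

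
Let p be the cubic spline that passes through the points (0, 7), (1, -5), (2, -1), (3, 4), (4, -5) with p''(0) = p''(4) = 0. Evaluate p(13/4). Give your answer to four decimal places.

Write M_i for p''(x_i). With h_i = 1, 1, 1, 1 and divided differences Δ_i = -12, 4, 5, -9, the continuity of p' gives the tridiagonal system
  1·M_0 + 4·M_1 + 1·M_2 = 6(Δ_1 - Δ_0) = 96
  1·M_1 + 4·M_2 + 1·M_3 = 6(Δ_2 - Δ_1) = 6
  1·M_2 + 4·M_3 + 1·M_4 = 6(Δ_3 - Δ_2) = -84
Natural end conditions: M_0 = M_4 = 0.
Hence M_0 = 0, M_1 = 333/14, M_2 = 6/7, M_3 = -297/14, M_4 = 0.
On [3, 4], p(x) = 4 - 27/14·(x - 3) - 297/28·(x - 3)² + 99/28·(x - 3)³.
With (x - 3) = 1/4: p(13/4) = 745/256.

2.9102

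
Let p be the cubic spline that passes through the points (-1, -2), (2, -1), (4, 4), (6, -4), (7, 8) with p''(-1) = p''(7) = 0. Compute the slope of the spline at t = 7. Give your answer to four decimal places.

15.2564

Let m_i = p''(x_i). Step sizes h_i = 3, 2, 2, 1; slopes of the chords Δ_i = (y_(i+1) - y_i)/h_i = 1/3, 5/2, -4, 12.
  3·m_0 + 10·m_1 + 2·m_2 = 6(Δ_1 - Δ_0) = 13
  2·m_1 + 8·m_2 + 2·m_3 = 6(Δ_2 - Δ_1) = -39
  2·m_2 + 6·m_3 + 1·m_4 = 6(Δ_3 - Δ_2) = 96
Natural end conditions: m_0 = m_4 = 0.
Solving the tridiagonal system: m_0 = 0, m_1 = 89/26, m_2 = -138/13, m_3 = 254/13, m_4 = 0.
On [6, 7], p'(t) = b_3 + 2c_3·(t - 6) + 3d_3·(t - 6)² with b_3 = Δ_3 - h_3(2m_3 + m_4)/6 = 214/39, c_3 = m_3/2 = 127/13, d_3 = (m_4 - m_3)/(6h_3) = -127/39. So p'(7) = 595/39.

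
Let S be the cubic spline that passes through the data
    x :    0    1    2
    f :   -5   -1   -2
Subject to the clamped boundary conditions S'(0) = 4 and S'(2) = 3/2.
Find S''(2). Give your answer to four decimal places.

13.7500

Put M_i = S'' at the i-th knot. Here h = (1, 1) and Δ = (4, -1), so the interior equations h_(i-1)·M_(i-1) + 2(h_(i-1)+h_i)·M_i + h_i·M_(i+1) = 6(Δ_i − Δ_(i-1)) read
  1·M_0 + 4·M_1 + 1·M_2 = 6(Δ_1 - Δ_0) = -30
Clamped end conditions give two more equations: 2h_0·M_0 + h_0·M_1 = 6(Δ_0 - S'(0)) = 0 and h_1·M_1 + 2h_1·M_2 = 6(S'(2) - Δ_1) = 15.
Solving: M_0 = 25/4, M_1 = -25/2, M_2 = 55/4.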